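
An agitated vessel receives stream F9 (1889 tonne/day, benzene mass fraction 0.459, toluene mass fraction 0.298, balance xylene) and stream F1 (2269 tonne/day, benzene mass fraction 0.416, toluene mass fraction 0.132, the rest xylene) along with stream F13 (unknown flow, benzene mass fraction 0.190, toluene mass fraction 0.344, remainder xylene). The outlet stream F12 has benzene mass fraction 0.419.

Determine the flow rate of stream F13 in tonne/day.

Let F13 be the unknown flow. Total out = 4158 + F13.
benzene balance: 1811 + 0.190·F13 = 0.419·(4158 + F13)
(0.190 − 0.419)·F13 = 0.419×4158 − 1811 = -68.753
F13 = -68.753 / -0.229 = 300.23 tonne/day

300.2 tonne/day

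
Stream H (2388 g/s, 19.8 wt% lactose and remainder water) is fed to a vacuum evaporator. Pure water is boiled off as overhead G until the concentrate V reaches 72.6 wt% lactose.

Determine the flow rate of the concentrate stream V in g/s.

651.3 g/s

lactose is conserved: 2388×0.198 = 472.82 g/s all reports to the concentrate.
Concentrate = 472.82/(target fraction) = 651.27 g/s.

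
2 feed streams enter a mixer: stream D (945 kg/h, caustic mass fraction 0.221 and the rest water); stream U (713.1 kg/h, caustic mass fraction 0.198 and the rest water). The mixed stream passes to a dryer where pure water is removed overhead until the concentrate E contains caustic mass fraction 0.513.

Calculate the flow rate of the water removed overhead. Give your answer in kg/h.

975.8 kg/h

caustic entering = 945×0.221 + 713.1×0.198 = 350.04 kg/h.
All caustic reports to E, so E = 350.04/0.513 = 682.34 kg/h.
Total feed = 1658.1 kg/h; overhead = 1658.1 − 682.34 = 975.76 kg/h.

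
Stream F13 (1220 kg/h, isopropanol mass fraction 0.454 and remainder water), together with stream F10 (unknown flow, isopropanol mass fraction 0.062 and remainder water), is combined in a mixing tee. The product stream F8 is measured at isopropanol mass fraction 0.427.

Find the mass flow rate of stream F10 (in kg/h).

90.25 kg/h

Let F10 be the unknown flow. Total out = 1220 + F10.
isopropanol balance: 553.88 + 0.062·F10 = 0.427·(1220 + F10)
(0.062 − 0.427)·F10 = 0.427×1220 − 553.88 = -32.94
F10 = -32.94 / -0.365 = 90.247 kg/h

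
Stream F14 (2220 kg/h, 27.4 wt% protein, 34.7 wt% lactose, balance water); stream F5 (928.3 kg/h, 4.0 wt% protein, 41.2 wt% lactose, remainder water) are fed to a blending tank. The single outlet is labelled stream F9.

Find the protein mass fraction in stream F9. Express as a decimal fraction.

Total flow out = 2220 + 928.3 = 3148.3 kg/h.
protein in = 2220×0.274 + 928.3×0.040 = 645.41 kg/h.
protein mass fraction in F9 = 645.41/3148.3 = 0.2050.

0.2050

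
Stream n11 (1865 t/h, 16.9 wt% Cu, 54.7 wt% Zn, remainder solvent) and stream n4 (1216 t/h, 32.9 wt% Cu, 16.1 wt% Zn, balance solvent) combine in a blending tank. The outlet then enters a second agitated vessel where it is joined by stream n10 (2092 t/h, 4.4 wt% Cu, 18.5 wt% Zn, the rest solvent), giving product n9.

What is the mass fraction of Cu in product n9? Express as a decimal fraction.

Overall, product flow = 5173 t/h.
Cu in = 1865×0.169 + 1216×0.329 + 2092×0.044 = 807.3 t/h.
Cu fraction in n9 = 0.156.

0.156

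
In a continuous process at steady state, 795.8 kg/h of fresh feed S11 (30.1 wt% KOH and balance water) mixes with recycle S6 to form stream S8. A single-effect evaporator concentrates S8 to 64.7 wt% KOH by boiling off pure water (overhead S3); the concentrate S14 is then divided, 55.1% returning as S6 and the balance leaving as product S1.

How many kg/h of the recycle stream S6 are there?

Overall KOH balance (none leaves overhead): KOH in fresh feed = KOH in product, i.e. 795.8×0.301 = (1−0.551)·S14·0.647.
S14 = 239.54/(0.647×0.449) = 824.56 kg/h.
Recycle S6 = 0.551×824.56 = 454.33 kg/h.

454.3 kg/h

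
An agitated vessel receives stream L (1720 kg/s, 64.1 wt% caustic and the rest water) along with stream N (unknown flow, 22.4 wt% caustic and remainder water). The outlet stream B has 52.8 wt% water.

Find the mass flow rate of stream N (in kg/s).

1172 kg/s

Let N be the unknown flow. Total out = 1720 + N.
water balance: 617.48 + 0.776·N = 0.528·(1720 + N)
(0.776 − 0.528)·N = 0.528×1720 − 617.48 = 290.68
N = 290.68 / 0.248 = 1172.1 kg/s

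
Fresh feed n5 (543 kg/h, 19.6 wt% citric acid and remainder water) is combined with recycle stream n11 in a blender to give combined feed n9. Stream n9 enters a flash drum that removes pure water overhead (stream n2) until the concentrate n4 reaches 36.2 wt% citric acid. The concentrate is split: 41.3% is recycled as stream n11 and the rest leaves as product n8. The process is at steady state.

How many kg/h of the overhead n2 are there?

249 kg/h

Overall citric acid balance (none leaves overhead): citric acid in fresh feed = citric acid in product, i.e. 543×0.196 = (1−0.413)·n4·0.362.
n4 = 106.43/(0.362×0.587) = 500.85 kg/h.
Recycle n11 = 0.413×500.85 = 206.85 kg/h.
Combined feed n9 = 543 + 206.85 = 749.85 kg/h.
Overhead n2 = n9 − n4 = 749.85 − 500.85 = 249 kg/h.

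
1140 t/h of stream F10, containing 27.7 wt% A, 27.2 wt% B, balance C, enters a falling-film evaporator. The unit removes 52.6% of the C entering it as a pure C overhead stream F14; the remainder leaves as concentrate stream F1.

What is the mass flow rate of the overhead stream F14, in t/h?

C entering = 1140×0.451 = 514.14 t/h; overhead removed = 0.526×514.14 = 270.44 t/h.

270.4 t/h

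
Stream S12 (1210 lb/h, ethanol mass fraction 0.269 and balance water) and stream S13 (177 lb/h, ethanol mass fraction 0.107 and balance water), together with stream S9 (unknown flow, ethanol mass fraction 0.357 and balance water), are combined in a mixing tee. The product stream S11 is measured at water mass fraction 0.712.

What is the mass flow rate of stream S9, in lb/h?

Let S9 be the unknown flow. Total out = 1387 + S9.
water balance: 1042.6 + 0.643·S9 = 0.712·(1387 + S9)
(0.643 − 0.712)·S9 = 0.712×1387 − 1042.6 = -55.027
S9 = -55.027 / -0.069 = 797.49 lb/h

797.5 lb/h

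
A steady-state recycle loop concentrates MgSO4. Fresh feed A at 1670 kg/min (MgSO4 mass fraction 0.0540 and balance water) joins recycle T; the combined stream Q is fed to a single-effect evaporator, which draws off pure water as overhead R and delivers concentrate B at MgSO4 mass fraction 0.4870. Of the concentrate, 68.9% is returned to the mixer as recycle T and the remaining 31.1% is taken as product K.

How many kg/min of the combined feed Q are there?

Overall MgSO4 balance (none leaves overhead): MgSO4 in fresh feed = MgSO4 in product, i.e. 1670×0.054 = (1−0.689)·B·0.487.
B = 90.18/(0.487×0.311) = 595.42 kg/min.
Recycle T = 0.689×595.42 = 410.24 kg/min.
Combined feed Q = 1670 + 410.24 = 2080.2 kg/min.

2080 kg/min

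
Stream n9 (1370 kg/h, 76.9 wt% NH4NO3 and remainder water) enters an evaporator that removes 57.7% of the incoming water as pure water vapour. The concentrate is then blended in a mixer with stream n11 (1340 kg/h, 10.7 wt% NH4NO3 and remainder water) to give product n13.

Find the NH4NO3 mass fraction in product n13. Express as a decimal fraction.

0.4736

Vapour removed = 0.577×0.231×1370 = 182.6 kg/h; concentrate = 1187.4 kg/h.
NH4NO3 reaching the mixer = 1053.5 (from concentrate) + 1340×0.107 = 1196.9 kg/h.
Product flow = 1187.4 + 1340 = 2527.4 kg/h; NH4NO3 fraction = 0.4736.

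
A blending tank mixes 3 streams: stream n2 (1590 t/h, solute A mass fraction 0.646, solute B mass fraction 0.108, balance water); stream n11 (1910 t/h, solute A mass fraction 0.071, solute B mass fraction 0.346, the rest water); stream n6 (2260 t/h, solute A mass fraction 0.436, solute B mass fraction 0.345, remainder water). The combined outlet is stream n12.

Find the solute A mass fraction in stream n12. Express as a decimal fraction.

0.373

Total flow out = 1590 + 1910 + 2260 = 5760 t/h.
solute A in = 1590×0.646 + 1910×0.071 + 2260×0.436 = 2148.1 t/h.
solute A mass fraction in n12 = 2148.1/5760 = 0.373.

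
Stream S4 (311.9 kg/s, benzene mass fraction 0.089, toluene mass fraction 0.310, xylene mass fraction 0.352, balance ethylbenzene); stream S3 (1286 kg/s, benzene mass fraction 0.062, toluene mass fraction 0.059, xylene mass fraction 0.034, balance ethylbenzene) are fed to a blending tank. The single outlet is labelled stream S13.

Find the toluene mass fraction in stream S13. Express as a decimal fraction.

Total flow out = 311.9 + 1286 = 1597.9 kg/s.
toluene in = 311.9×0.310 + 1286×0.059 = 172.56 kg/s.
toluene mass fraction in S13 = 172.56/1597.9 = 0.108.

0.108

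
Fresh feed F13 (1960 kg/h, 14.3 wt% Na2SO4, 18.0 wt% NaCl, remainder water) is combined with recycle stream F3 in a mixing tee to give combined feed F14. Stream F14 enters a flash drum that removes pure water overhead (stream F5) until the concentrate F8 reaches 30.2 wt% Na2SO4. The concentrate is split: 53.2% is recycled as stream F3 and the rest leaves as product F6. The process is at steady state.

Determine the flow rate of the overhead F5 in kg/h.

Overall Na2SO4 balance (none leaves overhead): Na2SO4 in fresh feed = Na2SO4 in product, i.e. 1960×0.143 = (1−0.532)·F8·0.302.
F8 = 280.28/(0.302×0.468) = 1983.1 kg/h.
Recycle F3 = 0.532×1983.1 = 1055 kg/h.
Combined feed F14 = 1960 + 1055 = 3015 kg/h.
Overhead F5 = F14 − F8 = 3015 − 1983.1 = 1031.9 kg/h.

1032 kg/h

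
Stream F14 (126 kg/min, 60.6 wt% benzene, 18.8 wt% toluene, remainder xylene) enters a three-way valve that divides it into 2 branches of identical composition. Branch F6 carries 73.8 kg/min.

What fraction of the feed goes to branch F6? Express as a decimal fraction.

0.586

Fraction to F6 = 73.8/126 = 0.5857.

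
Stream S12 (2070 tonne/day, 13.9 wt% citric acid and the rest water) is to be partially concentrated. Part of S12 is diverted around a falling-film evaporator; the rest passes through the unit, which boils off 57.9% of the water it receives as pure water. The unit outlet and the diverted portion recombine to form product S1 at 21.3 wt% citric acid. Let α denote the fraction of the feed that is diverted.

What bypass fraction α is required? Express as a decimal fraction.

0.303

All 2070×0.139 = 287.73 tonne/day of citric acid reaches S1, so S1 = 287.73/0.213 = 1350.8 tonne/day and vapour = 719.15 tonne/day.
The evaporator receives (1−α)·2070 of feed at 0.861 water and removes 0.579 of that water:
0.579×0.861×(1−α)×2070 = 719.15
(1−α) = 719.15/1031.9 = 0.6969;  α = 0.3031.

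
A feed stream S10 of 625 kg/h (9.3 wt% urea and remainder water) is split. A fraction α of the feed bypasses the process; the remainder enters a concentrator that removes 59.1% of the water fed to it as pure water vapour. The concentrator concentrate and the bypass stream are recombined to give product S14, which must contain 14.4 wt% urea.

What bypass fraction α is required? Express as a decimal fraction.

All 625×0.093 = 58.125 kg/h of urea reaches S14, so S14 = 58.125/0.144 = 403.65 kg/h and vapour = 221.35 kg/h.
The evaporator receives (1−α)·625 of feed at 0.907 water and removes 0.591 of that water:
0.591×0.907×(1−α)×625 = 221.35
(1−α) = 221.35/335.02 = 0.6607;  α = 0.3393.

0.339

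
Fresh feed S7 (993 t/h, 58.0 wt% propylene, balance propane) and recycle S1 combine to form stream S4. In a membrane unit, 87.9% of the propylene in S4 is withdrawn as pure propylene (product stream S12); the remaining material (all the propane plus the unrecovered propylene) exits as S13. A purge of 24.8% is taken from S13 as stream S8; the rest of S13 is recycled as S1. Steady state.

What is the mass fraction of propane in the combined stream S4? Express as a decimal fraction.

propane enters only via S7 and leaves only via the purge: 993×0.420 = 0.248×(propane in S13), and the membrane unit passes all propane, so propane in S4 = propane in S13 = 1681.7 t/h.
propylene in S4: m_A = 993×0.580 + (1−0.248)·(1−0.879)·m_A, so m_A = 575.94/0.9090 = 633.59 t/h.
S4 = 633.59 + 1681.7 = 2315.3 t/h.
propane fraction in S4 = 1681.7/2315.3 = 0.7263.

0.7263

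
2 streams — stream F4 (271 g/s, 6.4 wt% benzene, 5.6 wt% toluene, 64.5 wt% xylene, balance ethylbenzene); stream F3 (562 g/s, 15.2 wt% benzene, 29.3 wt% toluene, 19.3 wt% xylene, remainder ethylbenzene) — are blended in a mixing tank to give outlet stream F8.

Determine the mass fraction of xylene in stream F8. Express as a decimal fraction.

0.3400

Total flow out = 271 + 562 = 833 g/s.
xylene in = 271×0.645 + 562×0.193 = 283.26 g/s.
xylene mass fraction in F8 = 283.26/833 = 0.3400.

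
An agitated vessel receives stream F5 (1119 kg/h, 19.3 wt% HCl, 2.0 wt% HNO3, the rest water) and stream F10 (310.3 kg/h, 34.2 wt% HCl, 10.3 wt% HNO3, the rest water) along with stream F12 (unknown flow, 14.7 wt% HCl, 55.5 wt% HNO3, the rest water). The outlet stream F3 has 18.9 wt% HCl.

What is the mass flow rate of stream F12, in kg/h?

Let F12 be the unknown flow. Total out = 1429.3 + F12.
HCl balance: 322.09 + 0.147·F12 = 0.189·(1429.3 + F12)
(0.147 − 0.189)·F12 = 0.189×1429.3 − 322.09 = -51.952
F12 = -51.952 / -0.042 = 1237 kg/h

1237 kg/h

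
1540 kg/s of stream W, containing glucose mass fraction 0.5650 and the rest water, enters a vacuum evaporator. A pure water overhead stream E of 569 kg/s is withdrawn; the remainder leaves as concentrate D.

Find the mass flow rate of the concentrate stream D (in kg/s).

971 kg/s

Concentrate = 1540 − 569 = 971 kg/s.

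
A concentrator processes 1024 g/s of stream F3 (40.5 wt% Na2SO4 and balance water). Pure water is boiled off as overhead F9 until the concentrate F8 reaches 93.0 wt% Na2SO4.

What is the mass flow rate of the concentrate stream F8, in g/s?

445.9 g/s

Na2SO4 is conserved: 1024×0.405 = 414.72 g/s all reports to the concentrate.
Concentrate = 414.72/(target fraction) = 445.94 g/s.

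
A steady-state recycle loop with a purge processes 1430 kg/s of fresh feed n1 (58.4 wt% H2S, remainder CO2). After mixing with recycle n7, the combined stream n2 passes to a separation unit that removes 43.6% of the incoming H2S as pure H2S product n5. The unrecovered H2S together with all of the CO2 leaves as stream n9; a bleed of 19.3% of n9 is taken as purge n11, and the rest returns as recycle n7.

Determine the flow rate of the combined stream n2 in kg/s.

4615 kg/s

CO2 enters only via n1 and leaves only via the purge: 1430×0.416 = 0.193×(CO2 in n9), and the separation unit passes all CO2, so CO2 in n2 = CO2 in n9 = 3082.3 kg/s.
H2S in n2: m_A = 1430×0.584 + (1−0.193)·(1−0.436)·m_A, so m_A = 835.12/0.5449 = 1532.7 kg/s.
n2 = 1532.7 + 3082.3 = 4615 kg/s.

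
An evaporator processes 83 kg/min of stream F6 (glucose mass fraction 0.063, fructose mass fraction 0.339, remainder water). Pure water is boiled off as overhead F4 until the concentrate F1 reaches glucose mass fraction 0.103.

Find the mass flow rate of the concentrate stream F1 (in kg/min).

glucose is conserved: 83×0.063 = 5.229 kg/min all reports to the concentrate.
Concentrate = 5.229/(target fraction) = 50.767 kg/min.

50.77 kg/min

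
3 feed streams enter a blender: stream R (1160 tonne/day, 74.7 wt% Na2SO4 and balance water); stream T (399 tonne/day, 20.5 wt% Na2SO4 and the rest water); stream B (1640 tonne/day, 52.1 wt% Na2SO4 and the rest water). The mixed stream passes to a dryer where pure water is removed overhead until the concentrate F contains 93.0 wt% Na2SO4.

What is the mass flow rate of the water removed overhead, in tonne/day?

Na2SO4 entering = 1160×0.747 + 399×0.205 + 1640×0.521 = 1802.8 tonne/day.
All Na2SO4 reports to F, so F = 1802.8/0.930 = 1938.4 tonne/day.
Total feed = 3199 tonne/day; overhead = 3199 − 1938.4 = 1260.6 tonne/day.

1261 tonne/day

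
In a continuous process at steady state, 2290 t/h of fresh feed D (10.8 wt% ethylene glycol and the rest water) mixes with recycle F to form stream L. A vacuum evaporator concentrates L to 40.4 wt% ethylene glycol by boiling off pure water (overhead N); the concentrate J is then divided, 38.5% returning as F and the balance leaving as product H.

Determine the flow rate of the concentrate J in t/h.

995.4 t/h

Overall ethylene glycol balance (none leaves overhead): ethylene glycol in fresh feed = ethylene glycol in product, i.e. 2290×0.108 = (1−0.385)·J·0.404.
J = 247.32/(0.404×0.615) = 995.41 t/h.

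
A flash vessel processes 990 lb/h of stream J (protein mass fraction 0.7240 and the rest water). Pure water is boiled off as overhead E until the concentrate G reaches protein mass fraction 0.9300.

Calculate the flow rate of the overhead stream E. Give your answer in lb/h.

219.3 lb/h

protein is conserved: 990×0.724 = 716.76 lb/h all reports to the concentrate.
Concentrate = 716.76/(target fraction) = 770.71 lb/h.
Overhead = 990 − 770.71 = 219.29 lb/h.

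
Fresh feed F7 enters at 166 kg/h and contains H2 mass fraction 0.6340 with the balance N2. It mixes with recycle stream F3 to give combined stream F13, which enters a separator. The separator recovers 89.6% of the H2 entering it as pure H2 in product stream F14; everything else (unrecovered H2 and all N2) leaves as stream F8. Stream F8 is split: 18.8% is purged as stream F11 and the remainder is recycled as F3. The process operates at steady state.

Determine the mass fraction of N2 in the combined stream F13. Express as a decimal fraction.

0.7376

N2 enters only via F7 and leaves only via the purge: 166×0.366 = 0.188×(N2 in F8), and the separator passes all N2, so N2 in F13 = N2 in F8 = 323.17 kg/h.
H2 in F13: m_A = 166×0.634 + (1−0.188)·(1−0.896)·m_A, so m_A = 105.24/0.9156 = 114.95 kg/h.
F13 = 114.95 + 323.17 = 438.12 kg/h.
N2 fraction in F13 = 323.17/438.12 = 0.7376.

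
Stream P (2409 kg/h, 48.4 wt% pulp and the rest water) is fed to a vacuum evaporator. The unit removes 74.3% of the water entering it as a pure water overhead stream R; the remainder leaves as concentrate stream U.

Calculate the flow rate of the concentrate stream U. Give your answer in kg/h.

1485 kg/h

water entering = 2409×0.516 = 1243 kg/h; overhead removed = 0.743×1243 = 923.58 kg/h.
Concentrate = 2409 − 923.58 = 1485.4 kg/h.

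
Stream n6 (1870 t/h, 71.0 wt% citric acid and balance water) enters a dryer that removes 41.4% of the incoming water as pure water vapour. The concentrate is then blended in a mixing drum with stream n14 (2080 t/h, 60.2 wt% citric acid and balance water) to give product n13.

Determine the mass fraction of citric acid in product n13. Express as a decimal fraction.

Vapour removed = 0.414×0.290×1870 = 224.51 t/h; concentrate = 1645.5 t/h.
citric acid reaching the mixer = 1327.7 (from concentrate) + 2080×0.602 = 2579.9 t/h.
Product flow = 1645.5 + 2080 = 3725.5 t/h; citric acid fraction = 0.6925.

0.6925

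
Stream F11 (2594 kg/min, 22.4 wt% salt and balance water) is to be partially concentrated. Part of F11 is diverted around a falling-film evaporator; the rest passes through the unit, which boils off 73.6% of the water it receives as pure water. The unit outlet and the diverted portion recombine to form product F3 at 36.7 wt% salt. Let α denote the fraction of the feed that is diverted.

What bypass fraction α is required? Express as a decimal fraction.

0.318

All 2594×0.224 = 581.06 kg/min of salt reaches F3, so F3 = 581.06/0.367 = 1583.3 kg/min and vapour = 1010.7 kg/min.
The evaporator receives (1−α)·2594 of feed at 0.776 water and removes 0.736 of that water:
0.736×0.776×(1−α)×2594 = 1010.7
(1−α) = 1010.7/1481.5 = 0.6822;  α = 0.3178.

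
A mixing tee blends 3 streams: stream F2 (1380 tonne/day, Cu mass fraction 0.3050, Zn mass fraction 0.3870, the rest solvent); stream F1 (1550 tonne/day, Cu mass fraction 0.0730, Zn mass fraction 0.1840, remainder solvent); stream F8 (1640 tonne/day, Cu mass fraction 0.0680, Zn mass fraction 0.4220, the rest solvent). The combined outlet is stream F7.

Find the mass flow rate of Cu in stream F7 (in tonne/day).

Cu out = Cu in = 1380×0.305 + 1550×0.073 + 1640×0.068 = 645.57 tonne/day.

645.6 tonne/day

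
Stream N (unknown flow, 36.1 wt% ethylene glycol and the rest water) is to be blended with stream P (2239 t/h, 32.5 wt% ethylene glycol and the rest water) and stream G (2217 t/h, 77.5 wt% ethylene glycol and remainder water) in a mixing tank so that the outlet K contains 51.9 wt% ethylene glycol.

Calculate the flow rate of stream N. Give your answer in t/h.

Let N be the unknown flow. Total out = 4456 + N.
ethylene glycol balance: 2445.8 + 0.361·N = 0.519·(4456 + N)
(0.361 − 0.519)·N = 0.519×4456 − 2445.8 = -133.19
N = -133.19 / -0.158 = 842.95 t/h

842.9 t/h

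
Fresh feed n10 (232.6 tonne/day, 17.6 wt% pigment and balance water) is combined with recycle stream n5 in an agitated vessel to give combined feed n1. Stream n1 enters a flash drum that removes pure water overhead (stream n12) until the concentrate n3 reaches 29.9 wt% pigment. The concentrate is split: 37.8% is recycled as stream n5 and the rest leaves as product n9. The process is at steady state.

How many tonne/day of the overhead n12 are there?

95.68 tonne/day

Overall pigment balance (none leaves overhead): pigment in fresh feed = pigment in product, i.e. 232.6×0.176 = (1−0.378)·n3·0.299.
n3 = 40.938/(0.299×0.622) = 220.12 tonne/day.
Recycle n5 = 0.378×220.12 = 83.206 tonne/day.
Combined feed n1 = 232.6 + 83.206 = 315.81 tonne/day.
Overhead n12 = n1 − n3 = 315.81 − 220.12 = 95.685 tonne/day.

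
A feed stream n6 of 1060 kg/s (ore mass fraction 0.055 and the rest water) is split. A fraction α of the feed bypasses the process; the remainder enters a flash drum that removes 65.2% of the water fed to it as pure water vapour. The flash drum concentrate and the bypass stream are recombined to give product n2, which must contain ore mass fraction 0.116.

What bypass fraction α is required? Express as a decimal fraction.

All 1060×0.055 = 58.3 kg/s of ore reaches n2, so n2 = 58.3/0.116 = 502.59 kg/s and vapour = 557.41 kg/s.
The evaporator receives (1−α)·1060 of feed at 0.945 water and removes 0.652 of that water:
0.652×0.945×(1−α)×1060 = 557.41
(1−α) = 557.41/653.11 = 0.8535;  α = 0.1465.

0.147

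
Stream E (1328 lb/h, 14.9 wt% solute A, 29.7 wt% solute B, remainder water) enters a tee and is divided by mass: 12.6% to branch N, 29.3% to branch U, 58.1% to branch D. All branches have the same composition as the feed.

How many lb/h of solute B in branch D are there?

Branch D total = 0.581×1328 = 771.57 lb/h.
solute B in D = 0.297×771.57 = 229.16 lb/h.

229.2 lb/h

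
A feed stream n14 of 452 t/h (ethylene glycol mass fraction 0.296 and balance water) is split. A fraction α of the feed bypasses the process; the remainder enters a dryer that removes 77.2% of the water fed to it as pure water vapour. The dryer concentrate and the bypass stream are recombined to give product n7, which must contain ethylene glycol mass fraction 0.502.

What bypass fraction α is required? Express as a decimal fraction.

All 452×0.296 = 133.79 t/h of ethylene glycol reaches n7, so n7 = 133.79/0.502 = 266.52 t/h and vapour = 185.48 t/h.
The evaporator receives (1−α)·452 of feed at 0.704 water and removes 0.772 of that water:
0.772×0.704×(1−α)×452 = 185.48
(1−α) = 185.48/245.66 = 0.7550;  α = 0.2450.

0.245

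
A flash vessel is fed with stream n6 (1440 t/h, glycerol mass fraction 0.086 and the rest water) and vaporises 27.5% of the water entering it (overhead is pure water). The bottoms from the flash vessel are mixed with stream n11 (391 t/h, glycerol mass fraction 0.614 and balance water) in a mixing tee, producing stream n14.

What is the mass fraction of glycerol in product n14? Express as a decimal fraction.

Vapour removed = 0.275×0.914×1440 = 361.94 t/h; concentrate = 1078.1 t/h.
glycerol reaching the mixer = 123.84 (from concentrate) + 391×0.614 = 363.91 t/h.
Product flow = 1078.1 + 391 = 1469.1 t/h; glycerol fraction = 0.248.

0.248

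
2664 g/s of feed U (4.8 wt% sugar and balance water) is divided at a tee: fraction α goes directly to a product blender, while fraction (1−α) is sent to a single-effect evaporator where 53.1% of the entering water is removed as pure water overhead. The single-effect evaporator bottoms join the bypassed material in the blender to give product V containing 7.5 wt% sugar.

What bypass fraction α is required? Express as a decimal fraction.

0.288

All 2664×0.048 = 127.87 g/s of sugar reaches V, so V = 127.87/0.075 = 1705 g/s and vapour = 959.04 g/s.
The evaporator receives (1−α)·2664 of feed at 0.952 water and removes 0.531 of that water:
0.531×0.952×(1−α)×2664 = 959.04
(1−α) = 959.04/1346.7 = 0.7121;  α = 0.2879.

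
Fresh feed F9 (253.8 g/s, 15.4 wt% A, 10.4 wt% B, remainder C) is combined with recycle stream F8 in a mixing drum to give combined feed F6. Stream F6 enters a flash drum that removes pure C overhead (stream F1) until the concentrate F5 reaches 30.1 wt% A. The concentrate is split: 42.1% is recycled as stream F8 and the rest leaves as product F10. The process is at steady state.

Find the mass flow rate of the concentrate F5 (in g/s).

Overall A balance (none leaves overhead): A in fresh feed = A in product, i.e. 253.8×0.154 = (1−0.421)·F5·0.301.
F5 = 39.085/(0.301×0.579) = 224.27 g/s.

224.3 g/s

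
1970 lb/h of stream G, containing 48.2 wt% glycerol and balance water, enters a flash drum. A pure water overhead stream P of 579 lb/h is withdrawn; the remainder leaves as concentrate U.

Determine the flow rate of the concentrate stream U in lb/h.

Concentrate = 1970 − 579 = 1391 lb/h.

1391 lb/h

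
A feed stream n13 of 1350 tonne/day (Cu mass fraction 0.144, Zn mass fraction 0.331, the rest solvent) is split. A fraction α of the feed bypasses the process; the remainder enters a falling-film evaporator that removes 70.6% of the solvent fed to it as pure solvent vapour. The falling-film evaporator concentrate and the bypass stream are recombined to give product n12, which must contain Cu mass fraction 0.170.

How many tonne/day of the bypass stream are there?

792.9 tonne/day

All 1350×0.144 = 194.4 tonne/day of Cu reaches n12, so n12 = 194.4/0.170 = 1143.5 tonne/day and vapour = 206.47 tonne/day.
The evaporator receives (1−α)·1350 of feed at 0.525 solvent and removes 0.706 of that solvent:
0.706×0.525×(1−α)×1350 = 206.47
(1−α) = 206.47/500.38 = 0.4126;  α = 0.5874.
Bypass flow = 0.5874×1350 = 792.95 tonne/day.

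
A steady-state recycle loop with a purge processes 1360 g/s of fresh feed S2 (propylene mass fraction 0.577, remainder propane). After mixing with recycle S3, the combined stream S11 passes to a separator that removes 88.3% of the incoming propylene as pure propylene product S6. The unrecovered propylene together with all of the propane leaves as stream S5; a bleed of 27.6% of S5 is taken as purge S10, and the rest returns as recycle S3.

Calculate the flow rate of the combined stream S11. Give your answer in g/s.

propane enters only via S2 and leaves only via the purge: 1360×0.423 = 0.276×(propane in S5), and the separator passes all propane, so propane in S11 = propane in S5 = 2084.3 g/s.
propylene in S11: m_A = 1360×0.577 + (1−0.276)·(1−0.883)·m_A, so m_A = 784.72/0.9153 = 857.34 g/s.
S11 = 857.34 + 2084.3 = 2941.7 g/s.

2942 g/s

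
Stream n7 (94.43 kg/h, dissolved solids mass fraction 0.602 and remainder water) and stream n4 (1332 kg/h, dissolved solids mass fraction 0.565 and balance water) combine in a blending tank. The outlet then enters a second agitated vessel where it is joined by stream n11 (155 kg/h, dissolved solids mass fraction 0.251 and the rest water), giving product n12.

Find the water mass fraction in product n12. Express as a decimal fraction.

0.464

Overall, product flow = 1581.4 kg/h.
water in = 94.43×0.398 + 1332×0.435 + 155×0.749 = 733.1 kg/h.
water fraction in n12 = 0.464.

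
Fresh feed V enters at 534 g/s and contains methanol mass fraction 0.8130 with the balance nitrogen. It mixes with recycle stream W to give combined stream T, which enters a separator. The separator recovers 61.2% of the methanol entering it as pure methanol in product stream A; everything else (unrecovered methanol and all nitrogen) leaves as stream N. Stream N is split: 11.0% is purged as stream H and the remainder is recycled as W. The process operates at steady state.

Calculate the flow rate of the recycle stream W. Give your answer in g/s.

1037 g/s

nitrogen enters only via V and leaves only via the purge: 534×0.187 = 0.110×(nitrogen in N), and the separator passes all nitrogen, so nitrogen in T = nitrogen in N = 907.8 g/s.
methanol in T: m_A = 534×0.813 + (1−0.110)·(1−0.612)·m_A, so m_A = 434.14/0.6547 = 663.14 g/s.
N = (1−0.612)×663.14 + 907.8 = 1165.1 g/s.
Recycle W = (1−0.110)×1165.1 = 1036.9 g/s.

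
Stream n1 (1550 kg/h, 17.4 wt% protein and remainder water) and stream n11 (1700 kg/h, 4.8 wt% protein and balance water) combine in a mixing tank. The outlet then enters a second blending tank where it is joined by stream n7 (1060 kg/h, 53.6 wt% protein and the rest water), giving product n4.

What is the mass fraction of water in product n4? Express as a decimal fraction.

0.7867

Overall, product flow = 4310 kg/h.
water in = 1550×0.826 + 1700×0.952 + 1060×0.464 = 3390.5 kg/h.
water fraction in n4 = 0.7867.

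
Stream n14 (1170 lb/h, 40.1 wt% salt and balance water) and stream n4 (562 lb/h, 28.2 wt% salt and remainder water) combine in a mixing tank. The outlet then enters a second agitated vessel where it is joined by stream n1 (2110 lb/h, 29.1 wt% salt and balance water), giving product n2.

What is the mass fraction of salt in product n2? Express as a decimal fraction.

Overall, product flow = 3842 lb/h.
salt in = 1170×0.401 + 562×0.282 + 2110×0.291 = 1241.7 lb/h.
salt fraction in n2 = 0.323.

0.323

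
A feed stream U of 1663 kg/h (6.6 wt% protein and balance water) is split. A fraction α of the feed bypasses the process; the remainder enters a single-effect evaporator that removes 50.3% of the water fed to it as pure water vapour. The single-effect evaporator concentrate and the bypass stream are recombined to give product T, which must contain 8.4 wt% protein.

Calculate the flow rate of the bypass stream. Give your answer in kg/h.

All 1663×0.066 = 109.76 kg/h of protein reaches T, so T = 109.76/0.084 = 1306.6 kg/h and vapour = 356.36 kg/h.
The evaporator receives (1−α)·1663 of feed at 0.934 water and removes 0.503 of that water:
0.503×0.934×(1−α)×1663 = 356.36
(1−α) = 356.36/781.28 = 0.4561;  α = 0.5439.
Bypass flow = 0.5439×1663 = 904.47 kg/h.

904.5 kg/h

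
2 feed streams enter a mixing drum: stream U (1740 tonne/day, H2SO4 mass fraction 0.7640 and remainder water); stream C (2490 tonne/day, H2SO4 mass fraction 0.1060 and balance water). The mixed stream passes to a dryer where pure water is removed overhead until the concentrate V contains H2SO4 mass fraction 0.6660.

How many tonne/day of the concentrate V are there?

2392 tonne/day

H2SO4 entering = 1740×0.764 + 2490×0.106 = 1593.3 tonne/day.
All H2SO4 reports to V, so V = 1593.3/0.666 = 2392.3 tonne/day.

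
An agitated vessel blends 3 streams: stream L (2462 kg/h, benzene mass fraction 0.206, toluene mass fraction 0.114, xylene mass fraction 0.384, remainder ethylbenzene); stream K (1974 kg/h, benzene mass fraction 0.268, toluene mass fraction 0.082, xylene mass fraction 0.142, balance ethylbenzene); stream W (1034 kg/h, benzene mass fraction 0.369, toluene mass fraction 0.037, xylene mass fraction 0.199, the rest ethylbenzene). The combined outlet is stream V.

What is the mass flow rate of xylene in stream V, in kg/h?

1431 kg/h

xylene out = xylene in = 2462×0.384 + 1974×0.142 + 1034×0.199 = 1431.5 kg/h.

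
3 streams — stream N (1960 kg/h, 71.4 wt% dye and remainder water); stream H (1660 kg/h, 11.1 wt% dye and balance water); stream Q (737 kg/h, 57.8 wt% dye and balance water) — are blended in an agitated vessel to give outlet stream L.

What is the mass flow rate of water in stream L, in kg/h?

water out = water in = 1960×0.286 + 1660×0.889 + 737×0.422 = 2347.3 kg/h.

2347 kg/h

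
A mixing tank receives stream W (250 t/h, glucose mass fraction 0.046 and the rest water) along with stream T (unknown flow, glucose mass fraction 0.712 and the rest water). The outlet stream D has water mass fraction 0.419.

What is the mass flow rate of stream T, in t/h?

1021 t/h

Let T be the unknown flow. Total out = 250 + T.
water balance: 238.5 + 0.288·T = 0.419·(250 + T)
(0.288 − 0.419)·T = 0.419×250 − 238.5 = -133.75
T = -133.75 / -0.131 = 1021 t/h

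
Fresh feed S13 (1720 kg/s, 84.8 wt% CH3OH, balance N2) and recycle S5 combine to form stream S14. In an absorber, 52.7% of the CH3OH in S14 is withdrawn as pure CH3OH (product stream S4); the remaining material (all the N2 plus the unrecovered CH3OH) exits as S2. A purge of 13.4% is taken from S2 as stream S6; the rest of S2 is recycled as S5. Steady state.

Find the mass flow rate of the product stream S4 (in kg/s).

1302 kg/s

CH3OH in S14: m_A = 1720×0.848 + (1−0.134)·(1−0.527)·m_A, so m_A = 1458.6/0.5904 = 2470.5 kg/s.
Product S4 = 0.527×2470.5 = 1302 kg/s.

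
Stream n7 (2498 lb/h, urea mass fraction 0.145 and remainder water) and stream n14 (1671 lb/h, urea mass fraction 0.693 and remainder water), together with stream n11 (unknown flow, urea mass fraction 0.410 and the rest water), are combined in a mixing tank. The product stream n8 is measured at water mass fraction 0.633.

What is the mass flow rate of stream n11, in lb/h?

228.1 lb/h

Let n11 be the unknown flow. Total out = 4169 + n11.
water balance: 2648.8 + 0.590·n11 = 0.633·(4169 + n11)
(0.590 − 0.633)·n11 = 0.633×4169 − 2648.8 = -9.81
n11 = -9.81 / -0.043 = 228.14 lb/h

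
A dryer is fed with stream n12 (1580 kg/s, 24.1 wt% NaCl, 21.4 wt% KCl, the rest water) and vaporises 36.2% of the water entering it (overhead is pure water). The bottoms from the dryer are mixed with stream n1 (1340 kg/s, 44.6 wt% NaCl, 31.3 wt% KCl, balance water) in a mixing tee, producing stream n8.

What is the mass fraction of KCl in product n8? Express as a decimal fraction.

0.2904

Vapour removed = 0.362×0.545×1580 = 311.72 kg/s; concentrate = 1268.3 kg/s.
KCl reaching the mixer = 338.12 (from concentrate) + 1340×0.313 = 757.54 kg/s.
Product flow = 1268.3 + 1340 = 2608.3 kg/s; KCl fraction = 0.2904.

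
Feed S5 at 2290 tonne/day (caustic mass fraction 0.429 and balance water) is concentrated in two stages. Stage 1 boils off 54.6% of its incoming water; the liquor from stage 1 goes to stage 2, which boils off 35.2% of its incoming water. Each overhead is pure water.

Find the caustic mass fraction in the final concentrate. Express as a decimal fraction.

0.719

water in feed = 2290×0.571 = 1307.6 tonne/day.
After stage 1: water left = (1−0.546)×1307.6 = 593.65; stream total = 1576.1 tonne/day.
After stage 2: water left = (1−0.352)×593.65 = 384.68; final concentrate = 1367.1 tonne/day.
caustic fraction = 982.41/1367.1 = 0.719.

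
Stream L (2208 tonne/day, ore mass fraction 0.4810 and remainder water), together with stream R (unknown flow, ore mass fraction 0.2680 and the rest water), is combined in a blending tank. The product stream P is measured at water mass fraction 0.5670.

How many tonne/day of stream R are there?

Let R be the unknown flow. Total out = 2208 + R.
water balance: 1146 + 0.732·R = 0.567·(2208 + R)
(0.732 − 0.567)·R = 0.567×2208 − 1146 = 105.98
R = 105.98 / 0.165 = 642.33 tonne/day

642.3 tonne/day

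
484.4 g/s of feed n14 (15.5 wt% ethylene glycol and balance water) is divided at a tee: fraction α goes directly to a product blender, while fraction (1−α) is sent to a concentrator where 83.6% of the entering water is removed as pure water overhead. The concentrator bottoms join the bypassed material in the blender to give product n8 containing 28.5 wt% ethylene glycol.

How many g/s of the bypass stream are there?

All 484.4×0.155 = 75.082 g/s of ethylene glycol reaches n8, so n8 = 75.082/0.285 = 263.45 g/s and vapour = 220.95 g/s.
The evaporator receives (1−α)·484.4 of feed at 0.845 water and removes 0.836 of that water:
0.836×0.845×(1−α)×484.4 = 220.95
(1−α) = 220.95/342.19 = 0.6457;  α = 0.3543.
Bypass flow = 0.3543×484.4 = 171.62 g/s.

171.6 g/s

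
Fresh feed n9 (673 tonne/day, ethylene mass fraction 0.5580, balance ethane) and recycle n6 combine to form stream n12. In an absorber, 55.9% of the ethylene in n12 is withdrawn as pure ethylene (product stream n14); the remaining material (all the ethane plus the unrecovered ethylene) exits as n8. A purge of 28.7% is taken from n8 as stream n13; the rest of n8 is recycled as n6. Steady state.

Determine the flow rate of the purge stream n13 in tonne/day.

366.8 tonne/day

ethane enters only via n9 and leaves only via the purge: 673×0.442 = 0.287×(ethane in n8), and the absorber passes all ethane, so ethane in n12 = ethane in n8 = 1036.5 tonne/day.
ethylene in n12: m_A = 673×0.558 + (1−0.287)·(1−0.559)·m_A, so m_A = 375.53/0.6856 = 547.77 tonne/day.
n8 = (1−0.559)×547.77 + 1036.5 = 1278 tonne/day.
Purge n13 = 0.287×1278 = 366.8 tonne/day.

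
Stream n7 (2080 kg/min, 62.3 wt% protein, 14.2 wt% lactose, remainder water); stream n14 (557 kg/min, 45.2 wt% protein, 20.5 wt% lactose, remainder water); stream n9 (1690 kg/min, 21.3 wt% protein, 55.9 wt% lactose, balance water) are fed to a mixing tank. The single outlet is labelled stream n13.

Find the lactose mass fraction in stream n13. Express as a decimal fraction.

0.3130

Total flow out = 2080 + 557 + 1690 = 4327 kg/min.
lactose in = 2080×0.142 + 557×0.205 + 1690×0.559 = 1354.3 kg/min.
lactose mass fraction in n13 = 1354.3/4327 = 0.3130.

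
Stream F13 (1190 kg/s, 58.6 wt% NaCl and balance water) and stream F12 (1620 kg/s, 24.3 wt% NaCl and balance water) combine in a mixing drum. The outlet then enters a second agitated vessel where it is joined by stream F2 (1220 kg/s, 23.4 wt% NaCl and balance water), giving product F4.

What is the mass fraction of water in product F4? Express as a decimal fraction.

0.6584

Overall, product flow = 4030 kg/s.
water in = 1190×0.414 + 1620×0.757 + 1220×0.766 = 2653.5 kg/s.
water fraction in F4 = 0.6584.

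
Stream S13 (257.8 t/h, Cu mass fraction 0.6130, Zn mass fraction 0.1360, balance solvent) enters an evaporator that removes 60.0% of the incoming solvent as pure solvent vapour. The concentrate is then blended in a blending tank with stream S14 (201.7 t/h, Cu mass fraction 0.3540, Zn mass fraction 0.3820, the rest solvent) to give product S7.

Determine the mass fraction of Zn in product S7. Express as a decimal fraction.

Vapour removed = 0.600×0.251×257.8 = 38.825 t/h; concentrate = 218.98 t/h.
Zn reaching the mixer = 35.061 (from concentrate) + 201.7×0.382 = 112.11 t/h.
Product flow = 218.98 + 201.7 = 420.68 t/h; Zn fraction = 0.2665.

0.2665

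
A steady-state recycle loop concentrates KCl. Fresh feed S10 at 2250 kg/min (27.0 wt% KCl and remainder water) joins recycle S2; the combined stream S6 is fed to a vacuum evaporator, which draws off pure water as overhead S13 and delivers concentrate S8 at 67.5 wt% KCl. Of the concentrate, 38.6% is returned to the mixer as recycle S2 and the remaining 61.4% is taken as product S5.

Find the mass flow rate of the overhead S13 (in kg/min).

Overall KCl balance (none leaves overhead): KCl in fresh feed = KCl in product, i.e. 2250×0.270 = (1−0.386)·S8·0.675.
S8 = 607.5/(0.675×0.614) = 1465.8 kg/min.
Recycle S2 = 0.386×1465.8 = 565.8 kg/min.
Combined feed S6 = 2250 + 565.8 = 2815.8 kg/min.
Overhead S13 = S6 − S8 = 2815.8 − 1465.8 = 1350 kg/min.

1350 kg/min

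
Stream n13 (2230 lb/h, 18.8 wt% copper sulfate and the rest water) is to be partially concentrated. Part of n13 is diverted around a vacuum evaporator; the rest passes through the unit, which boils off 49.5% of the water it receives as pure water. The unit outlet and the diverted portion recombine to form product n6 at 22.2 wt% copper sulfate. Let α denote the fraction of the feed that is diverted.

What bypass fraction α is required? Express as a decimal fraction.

All 2230×0.188 = 419.24 lb/h of copper sulfate reaches n6, so n6 = 419.24/0.222 = 1888.5 lb/h and vapour = 341.53 lb/h.
The evaporator receives (1−α)·2230 of feed at 0.812 water and removes 0.495 of that water:
0.495×0.812×(1−α)×2230 = 341.53
(1−α) = 341.53/896.33 = 0.3810;  α = 0.6190.

0.619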